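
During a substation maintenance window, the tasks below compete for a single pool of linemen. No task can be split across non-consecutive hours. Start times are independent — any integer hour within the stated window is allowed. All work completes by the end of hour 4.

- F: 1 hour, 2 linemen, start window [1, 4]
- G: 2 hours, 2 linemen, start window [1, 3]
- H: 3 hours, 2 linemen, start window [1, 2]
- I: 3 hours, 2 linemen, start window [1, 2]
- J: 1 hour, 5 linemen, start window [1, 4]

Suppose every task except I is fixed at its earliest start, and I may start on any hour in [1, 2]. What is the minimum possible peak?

11

I@1: h1:13  h2:6  h3:4  h4:0 → peak 13
I@2: h1:11  h2:6  h3:4  h4:2 → peak 11
Best is I@2, peak 11.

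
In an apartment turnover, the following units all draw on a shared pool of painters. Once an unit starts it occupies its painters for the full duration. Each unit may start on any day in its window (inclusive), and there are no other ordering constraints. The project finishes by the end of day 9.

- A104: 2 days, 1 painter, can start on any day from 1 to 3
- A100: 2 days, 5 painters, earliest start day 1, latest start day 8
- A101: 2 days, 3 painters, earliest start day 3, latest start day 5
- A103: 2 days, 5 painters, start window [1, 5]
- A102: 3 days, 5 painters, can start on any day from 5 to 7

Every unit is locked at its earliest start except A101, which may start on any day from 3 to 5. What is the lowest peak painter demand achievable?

11

A101@3: d1:11  d2:11  d3:3  d4:3  d5:5  d6:5  d7:5  d8:0  d9:0 → peak 11
A101@4: d1:11  d2:11  d3:0  d4:3  d5:8  d6:5  d7:5  d8:0  d9:0 → peak 11
A101@5: d1:11  d2:11  d3:0  d4:0  d5:8  d6:8  d7:5  d8:0  d9:0 → peak 11
Best is A101@3, peak 11.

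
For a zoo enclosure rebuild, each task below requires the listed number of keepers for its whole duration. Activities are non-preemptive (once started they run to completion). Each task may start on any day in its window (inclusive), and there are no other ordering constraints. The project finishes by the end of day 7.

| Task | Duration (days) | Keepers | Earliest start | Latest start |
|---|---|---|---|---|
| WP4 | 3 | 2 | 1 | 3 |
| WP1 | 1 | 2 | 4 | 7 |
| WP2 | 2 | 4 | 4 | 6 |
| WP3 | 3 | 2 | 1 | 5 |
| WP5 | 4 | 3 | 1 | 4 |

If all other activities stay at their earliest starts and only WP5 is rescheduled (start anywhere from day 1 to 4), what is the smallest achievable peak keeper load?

9

WP5@1: d1:7  d2:7  d3:7  d4:9  d5:4  d6:0  d7:0 → peak 9
WP5@2: d1:4  d2:7  d3:7  d4:9  d5:7  d6:0  d7:0 → peak 9
WP5@3: d1:4  d2:4  d3:7  d4:9  d5:7  d6:3  d7:0 → peak 9
WP5@4: d1:4  d2:4  d3:4  d4:9  d5:7  d6:3  d7:3 → peak 9
Best is WP5@1, peak 9.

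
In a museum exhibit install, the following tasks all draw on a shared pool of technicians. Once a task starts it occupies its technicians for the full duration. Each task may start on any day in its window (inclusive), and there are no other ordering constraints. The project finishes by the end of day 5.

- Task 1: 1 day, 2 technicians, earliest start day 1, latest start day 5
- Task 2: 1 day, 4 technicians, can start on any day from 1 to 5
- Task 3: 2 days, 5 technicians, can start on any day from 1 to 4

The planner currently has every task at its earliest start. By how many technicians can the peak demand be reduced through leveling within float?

Early-start peak: d1:11  d2:5  d3:0  d4:0  d5:0 ⇒ 11.
Leveled (Task 1@1, Task 2@2, Task 3@3): d1:2  d2:4  d3:5  d4:5  d5:0 ⇒ 5.
Reduction 11 − 5 = 6.

6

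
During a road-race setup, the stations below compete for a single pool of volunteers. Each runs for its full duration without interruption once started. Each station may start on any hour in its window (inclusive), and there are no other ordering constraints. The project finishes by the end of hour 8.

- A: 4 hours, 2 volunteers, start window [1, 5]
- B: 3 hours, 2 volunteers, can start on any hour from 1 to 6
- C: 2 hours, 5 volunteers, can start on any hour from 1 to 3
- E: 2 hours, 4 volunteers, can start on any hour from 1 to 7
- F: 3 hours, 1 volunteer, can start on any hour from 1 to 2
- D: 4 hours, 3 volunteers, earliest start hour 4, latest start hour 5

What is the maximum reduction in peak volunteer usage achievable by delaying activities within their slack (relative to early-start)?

7

Early-start peak: h1:14  h2:14  h3:5  h4:5  h5:3  h6:3  h7:3  h8:0 ⇒ 14.
Leveled (A@3, B@3, C@1, E@7, F@1, D@4): h1:6  h2:6  h3:5  h4:7  h5:7  h6:5  h7:7  h8:4 ⇒ 7.
Reduction 14 − 7 = 7.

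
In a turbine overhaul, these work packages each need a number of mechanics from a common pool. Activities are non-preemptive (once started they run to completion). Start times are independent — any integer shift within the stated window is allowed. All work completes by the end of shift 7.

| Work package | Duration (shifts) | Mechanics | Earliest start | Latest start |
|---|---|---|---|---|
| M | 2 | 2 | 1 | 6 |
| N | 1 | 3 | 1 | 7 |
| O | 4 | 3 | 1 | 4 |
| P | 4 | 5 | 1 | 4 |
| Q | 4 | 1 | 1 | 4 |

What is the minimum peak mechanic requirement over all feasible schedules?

Early-start (M@1, N@1, O@1, P@1, Q@1) gives peak 14: s1:14  s2:11  s3:9  s4:9  s5:0  s6:0  s7:0.
Shift P→3.
Schedule M@1, N@1, O@1, P@3, Q@1: s1:9  s2:6  s3:9  s4:9  s5:5  s6:5  s7:0 — peak 9.

9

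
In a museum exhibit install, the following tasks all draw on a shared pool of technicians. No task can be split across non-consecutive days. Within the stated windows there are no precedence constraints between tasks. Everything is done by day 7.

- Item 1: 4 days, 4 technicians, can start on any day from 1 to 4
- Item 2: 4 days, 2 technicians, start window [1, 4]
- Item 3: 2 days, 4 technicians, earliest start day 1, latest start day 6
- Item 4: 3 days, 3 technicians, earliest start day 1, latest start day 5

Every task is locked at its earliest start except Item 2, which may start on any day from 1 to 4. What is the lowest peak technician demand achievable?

Item 2@1: d1:13  d2:13  d3:9  d4:6  d5:0  d6:0  d7:0 → peak 13
Item 2@2: d1:11  d2:13  d3:9  d4:6  d5:2  d6:0  d7:0 → peak 13
Item 2@3: d1:11  d2:11  d3:9  d4:6  d5:2  d6:2  d7:0 → peak 11
Item 2@4: d1:11  d2:11  d3:7  d4:6  d5:2  d6:2  d7:2 → peak 11
Best is Item 2@3, peak 11.

11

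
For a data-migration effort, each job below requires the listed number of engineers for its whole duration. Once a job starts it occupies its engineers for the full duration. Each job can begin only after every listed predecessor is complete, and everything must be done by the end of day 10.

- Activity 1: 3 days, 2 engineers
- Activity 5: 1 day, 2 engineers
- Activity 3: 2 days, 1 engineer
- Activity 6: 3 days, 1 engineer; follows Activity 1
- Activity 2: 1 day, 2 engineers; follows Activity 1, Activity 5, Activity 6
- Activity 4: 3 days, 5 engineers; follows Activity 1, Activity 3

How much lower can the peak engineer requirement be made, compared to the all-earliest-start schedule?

1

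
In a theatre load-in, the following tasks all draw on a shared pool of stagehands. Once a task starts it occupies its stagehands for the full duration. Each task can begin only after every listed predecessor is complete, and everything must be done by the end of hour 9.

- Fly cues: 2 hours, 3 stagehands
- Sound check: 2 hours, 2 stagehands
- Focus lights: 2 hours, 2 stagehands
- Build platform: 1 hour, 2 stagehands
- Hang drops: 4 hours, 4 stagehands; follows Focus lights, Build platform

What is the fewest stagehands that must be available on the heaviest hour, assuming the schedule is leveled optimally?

Early-start (Fly cues@1, Sound check@1, Focus lights@1, Build platform@1, Hang drops@3) gives peak 9: h1:9  h2:7  h3:4  h4:4  h5:4  h6:4  h7:0  h8:0  h9:0.
Shift Sound check→3, Focus lights→3, Build platform→5, Hang drops→6.
Schedule Fly cues@1, Sound check@3, Focus lights@3, Build platform@5, Hang drops@6: h1:3  h2:3  h3:4  h4:4  h5:2  h6:4  h7:4  h8:4  h9:4 — peak 4.
Total stagehand-hours = 32 over 9 hours ⇒ peak ≥ ⌈32/9⌉ = 4, so 4 is optimal.

4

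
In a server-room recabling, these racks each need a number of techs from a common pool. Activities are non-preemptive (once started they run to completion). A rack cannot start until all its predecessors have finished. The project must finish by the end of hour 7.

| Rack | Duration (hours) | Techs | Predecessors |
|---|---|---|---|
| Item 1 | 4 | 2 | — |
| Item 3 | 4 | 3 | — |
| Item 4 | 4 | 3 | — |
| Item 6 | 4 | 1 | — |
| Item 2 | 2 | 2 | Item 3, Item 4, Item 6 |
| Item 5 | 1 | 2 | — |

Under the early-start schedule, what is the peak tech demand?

11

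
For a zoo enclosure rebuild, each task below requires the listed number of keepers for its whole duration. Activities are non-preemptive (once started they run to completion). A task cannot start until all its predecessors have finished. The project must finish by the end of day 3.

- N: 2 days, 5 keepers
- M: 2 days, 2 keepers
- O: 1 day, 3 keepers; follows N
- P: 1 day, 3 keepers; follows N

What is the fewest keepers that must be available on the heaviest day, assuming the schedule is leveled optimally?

Schedule N@1, M@1, O@3, P@3: d1:7  d2:7  d3:6 — peak 7.
Total keeper-days = 20 over 3 days ⇒ peak ≥ ⌈20/3⌉ = 7, so 7 is optimal.

7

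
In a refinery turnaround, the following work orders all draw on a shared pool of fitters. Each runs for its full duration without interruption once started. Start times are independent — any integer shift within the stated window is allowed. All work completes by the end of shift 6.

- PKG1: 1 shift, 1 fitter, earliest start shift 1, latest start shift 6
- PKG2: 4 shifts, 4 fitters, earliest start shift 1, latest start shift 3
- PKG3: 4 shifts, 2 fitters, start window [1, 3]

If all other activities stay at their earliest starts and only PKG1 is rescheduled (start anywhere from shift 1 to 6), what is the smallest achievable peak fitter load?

PKG1@1: s1:7  s2:6  s3:6  s4:6  s5:0  s6:0 → peak 7
PKG1@2: s1:6  s2:7  s3:6  s4:6  s5:0  s6:0 → peak 7
PKG1@3: s1:6  s2:6  s3:7  s4:6  s5:0  s6:0 → peak 7
PKG1@4: s1:6  s2:6  s3:6  s4:7  s5:0  s6:0 → peak 7
PKG1@5: s1:6  s2:6  s3:6  s4:6  s5:1  s6:0 → peak 6
PKG1@6: s1:6  s2:6  s3:6  s4:6  s5:0  s6:1 → peak 6
Best is PKG1@5, peak 6.

6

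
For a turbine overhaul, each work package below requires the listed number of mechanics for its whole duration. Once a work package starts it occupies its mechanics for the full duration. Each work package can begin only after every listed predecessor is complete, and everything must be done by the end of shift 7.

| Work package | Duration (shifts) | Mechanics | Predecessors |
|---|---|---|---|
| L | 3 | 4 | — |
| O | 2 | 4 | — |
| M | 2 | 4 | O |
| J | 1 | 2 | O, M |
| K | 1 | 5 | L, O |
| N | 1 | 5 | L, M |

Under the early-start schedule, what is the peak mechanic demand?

9

Early-start schedule: L@1, O@1, M@3, J@5, K@4, N@5.
Load per shift: shift 1: 8, shift 2: 8, shift 3: 8, shift 4: 9, shift 5: 7, shift 6: 0, shift 7: 0.
Peak is 9.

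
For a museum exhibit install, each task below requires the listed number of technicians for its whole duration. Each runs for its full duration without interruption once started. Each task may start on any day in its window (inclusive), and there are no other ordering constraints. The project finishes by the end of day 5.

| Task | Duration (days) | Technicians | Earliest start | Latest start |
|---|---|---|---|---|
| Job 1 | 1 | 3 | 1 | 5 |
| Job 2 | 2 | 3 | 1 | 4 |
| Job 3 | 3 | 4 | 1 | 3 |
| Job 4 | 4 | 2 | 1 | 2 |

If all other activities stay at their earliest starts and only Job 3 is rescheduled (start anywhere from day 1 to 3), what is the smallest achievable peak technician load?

Job 3@1: d1:12  d2:9  d3:6  d4:2  d5:0 → peak 12
Job 3@2: d1:8  d2:9  d3:6  d4:6  d5:0 → peak 9
Job 3@3: d1:8  d2:5  d3:6  d4:6  d5:4 → peak 8
Best is Job 3@3, peak 8.

8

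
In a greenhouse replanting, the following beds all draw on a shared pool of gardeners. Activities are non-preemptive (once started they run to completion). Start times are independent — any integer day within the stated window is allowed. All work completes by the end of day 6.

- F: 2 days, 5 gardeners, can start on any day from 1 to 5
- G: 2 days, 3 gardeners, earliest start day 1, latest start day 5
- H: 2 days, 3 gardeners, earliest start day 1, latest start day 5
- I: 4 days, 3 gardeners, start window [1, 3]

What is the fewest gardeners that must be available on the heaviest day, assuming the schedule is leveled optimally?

Early-start (F@1, G@1, H@1, I@1) gives peak 14: d1:14  d2:14  d3:3  d4:3  d5:0  d6:0.
Shift G→3, H→5, I→3.
Schedule F@1, G@3, H@5, I@3: d1:5  d2:5  d3:6  d4:6  d5:6  d6:6 — peak 6.
Total gardener-days = 34 over 6 days ⇒ peak ≥ ⌈34/6⌉ = 6, so 6 is optimal.

6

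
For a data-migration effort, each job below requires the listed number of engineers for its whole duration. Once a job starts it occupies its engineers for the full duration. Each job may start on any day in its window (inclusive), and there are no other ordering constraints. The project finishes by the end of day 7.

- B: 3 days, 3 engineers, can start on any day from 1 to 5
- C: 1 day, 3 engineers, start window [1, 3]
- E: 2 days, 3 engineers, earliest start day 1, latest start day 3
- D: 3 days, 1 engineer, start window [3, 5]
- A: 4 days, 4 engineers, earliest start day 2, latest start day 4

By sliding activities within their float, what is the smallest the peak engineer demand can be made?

6

Early-start (B@1, C@1, E@1, D@3, A@2) gives peak 10: d1:9  d2:10  d3:8  d4:5  d5:5  d6:0  d7:0.
Shift E→2, D→4, A→4.
Schedule B@1, C@1, E@2, D@4, A@4: d1:6  d2:6  d3:6  d4:5  d5:5  d6:5  d7:4 — peak 6.
Total engineer-days = 37 over 7 days ⇒ peak ≥ ⌈37/7⌉ = 6, so 6 is optimal.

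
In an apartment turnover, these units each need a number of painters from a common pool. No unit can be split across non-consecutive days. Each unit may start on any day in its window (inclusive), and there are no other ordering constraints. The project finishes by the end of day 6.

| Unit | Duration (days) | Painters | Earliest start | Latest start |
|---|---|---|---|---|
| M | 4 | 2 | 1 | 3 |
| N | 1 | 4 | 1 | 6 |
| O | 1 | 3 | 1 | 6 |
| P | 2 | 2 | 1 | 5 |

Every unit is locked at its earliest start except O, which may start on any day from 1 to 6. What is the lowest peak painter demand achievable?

8

O@1: d1:11  d2:4  d3:2  d4:2  d5:0  d6:0 → peak 11
O@2: d1:8  d2:7  d3:2  d4:2  d5:0  d6:0 → peak 8
O@3: d1:8  d2:4  d3:5  d4:2  d5:0  d6:0 → peak 8
O@4: d1:8  d2:4  d3:2  d4:5  d5:0  d6:0 → peak 8
O@5: d1:8  d2:4  d3:2  d4:2  d5:3  d6:0 → peak 8
O@6: d1:8  d2:4  d3:2  d4:2  d5:0  d6:3 → peak 8
Best is O@2, peak 8.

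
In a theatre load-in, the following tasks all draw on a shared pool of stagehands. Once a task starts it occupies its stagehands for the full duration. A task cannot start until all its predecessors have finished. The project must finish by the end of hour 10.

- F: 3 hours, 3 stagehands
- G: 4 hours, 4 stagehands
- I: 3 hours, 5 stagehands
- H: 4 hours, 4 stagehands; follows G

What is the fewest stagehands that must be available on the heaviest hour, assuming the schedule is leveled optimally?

Early-start (F@1, G@1, I@1, H@5) gives peak 12: h1:12  h2:12  h3:12  h4:4  h5:4  h6:4  h7:4  h8:4  h9:0  h10:0.
Shift I→4.
Schedule F@1, G@1, I@4, H@5: h1:7  h2:7  h3:7  h4:9  h5:9  h6:9  h7:4  h8:4  h9:0  h10:0 — peak 9.

9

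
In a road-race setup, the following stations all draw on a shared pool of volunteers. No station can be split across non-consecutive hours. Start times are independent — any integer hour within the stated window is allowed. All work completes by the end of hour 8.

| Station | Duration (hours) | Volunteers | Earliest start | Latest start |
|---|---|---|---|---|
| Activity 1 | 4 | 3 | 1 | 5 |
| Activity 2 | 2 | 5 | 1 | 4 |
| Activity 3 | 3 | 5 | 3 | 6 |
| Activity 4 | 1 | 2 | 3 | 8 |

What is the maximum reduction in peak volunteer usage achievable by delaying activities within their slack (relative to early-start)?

2

Early-start peak: h1:8  h2:8  h3:10  h4:8  h5:5  h6:0  h7:0  h8:0 ⇒ 10.
Leveled (Activity 1@1, Activity 2@1, Activity 3@3, Activity 4@5): h1:8  h2:8  h3:8  h4:8  h5:7  h6:0  h7:0  h8:0 ⇒ 8.
Reduction 10 − 8 = 2.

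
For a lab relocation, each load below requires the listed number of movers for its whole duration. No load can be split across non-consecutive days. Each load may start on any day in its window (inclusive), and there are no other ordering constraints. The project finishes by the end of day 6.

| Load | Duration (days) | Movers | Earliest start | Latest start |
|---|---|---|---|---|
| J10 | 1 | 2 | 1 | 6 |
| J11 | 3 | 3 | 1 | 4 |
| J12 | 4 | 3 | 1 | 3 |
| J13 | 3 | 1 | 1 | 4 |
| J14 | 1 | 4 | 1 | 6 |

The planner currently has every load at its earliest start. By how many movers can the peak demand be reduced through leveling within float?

Early-start peak: d1:13  d2:7  d3:7  d4:3  d5:0  d6:0 ⇒ 13.
Leveled (J10@1, J11@1, J12@2, J13@4, J14@6): d1:5  d2:6  d3:6  d4:4  d5:4  d6:5 ⇒ 6.
Reduction 13 − 6 = 7.

7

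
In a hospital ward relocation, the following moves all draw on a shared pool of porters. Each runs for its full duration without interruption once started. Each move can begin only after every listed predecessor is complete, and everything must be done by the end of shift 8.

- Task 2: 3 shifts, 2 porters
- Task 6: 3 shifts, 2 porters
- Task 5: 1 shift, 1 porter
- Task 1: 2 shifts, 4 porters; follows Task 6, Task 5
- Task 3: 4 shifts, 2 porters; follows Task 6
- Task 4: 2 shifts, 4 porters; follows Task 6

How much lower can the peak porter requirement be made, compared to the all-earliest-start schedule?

4

Early-start peak: s1:5  s2:4  s3:4  s4:10  s5:10  s6:2  s7:2  s8:0 ⇒ 10.
Leveled (Task 2@1, Task 6@1, Task 5@1, Task 1@4, Task 3@4, Task 4@6): s1:5  s2:4  s3:4  s4:6  s5:6  s6:6  s7:6  s8:0 ⇒ 6.
Reduction 10 − 6 = 4.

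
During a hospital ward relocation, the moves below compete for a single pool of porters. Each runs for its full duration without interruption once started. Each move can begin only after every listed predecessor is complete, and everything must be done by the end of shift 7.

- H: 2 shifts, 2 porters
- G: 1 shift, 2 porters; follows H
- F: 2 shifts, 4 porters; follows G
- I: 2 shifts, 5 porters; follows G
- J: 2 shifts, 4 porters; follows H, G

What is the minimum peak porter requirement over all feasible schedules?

Early-start (H@1, G@3, F@4, I@4, J@4) gives peak 13: s1:2  s2:2  s3:2  s4:13  s5:13  s6:0  s7:0.
Shift I→6.
Schedule H@1, G@3, F@4, I@6, J@4: s1:2  s2:2  s3:2  s4:8  s5:8  s6:5  s7:5 — peak 8.

8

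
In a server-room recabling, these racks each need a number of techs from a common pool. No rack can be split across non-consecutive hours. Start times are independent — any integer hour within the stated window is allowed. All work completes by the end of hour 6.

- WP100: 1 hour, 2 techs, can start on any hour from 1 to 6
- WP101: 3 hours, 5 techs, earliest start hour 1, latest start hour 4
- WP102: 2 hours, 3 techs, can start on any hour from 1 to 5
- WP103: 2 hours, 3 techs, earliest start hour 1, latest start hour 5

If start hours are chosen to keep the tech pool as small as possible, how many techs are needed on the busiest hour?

Early-start (WP100@1, WP101@1, WP102@1, WP103@1) gives peak 13: h1:13  h2:11  h3:5  h4:0  h5:0  h6:0.
Shift WP101→2, WP102→5, WP103→5.
Schedule WP100@1, WP101@2, WP102@5, WP103@5: h1:2  h2:5  h3:5  h4:5  h5:6  h6:6 — peak 6.

6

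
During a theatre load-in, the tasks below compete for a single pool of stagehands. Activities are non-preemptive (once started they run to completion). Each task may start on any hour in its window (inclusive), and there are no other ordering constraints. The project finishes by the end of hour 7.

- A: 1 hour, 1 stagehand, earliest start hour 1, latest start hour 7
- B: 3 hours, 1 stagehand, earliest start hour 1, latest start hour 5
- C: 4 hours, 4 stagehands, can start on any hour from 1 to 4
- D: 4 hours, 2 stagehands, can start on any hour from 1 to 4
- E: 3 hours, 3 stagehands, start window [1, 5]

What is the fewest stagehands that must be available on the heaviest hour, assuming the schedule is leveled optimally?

6

Early-start (A@1, B@1, C@1, D@1, E@1) gives peak 11: h1:11  h2:10  h3:10  h4:6  h5:0  h6:0  h7:0.
Shift D→4, E→5.
Schedule A@1, B@1, C@1, D@4, E@5: h1:6  h2:5  h3:5  h4:6  h5:5  h6:5  h7:5 — peak 6.
Total stagehand-hours = 37 over 7 hours ⇒ peak ≥ ⌈37/7⌉ = 6, so 6 is optimal.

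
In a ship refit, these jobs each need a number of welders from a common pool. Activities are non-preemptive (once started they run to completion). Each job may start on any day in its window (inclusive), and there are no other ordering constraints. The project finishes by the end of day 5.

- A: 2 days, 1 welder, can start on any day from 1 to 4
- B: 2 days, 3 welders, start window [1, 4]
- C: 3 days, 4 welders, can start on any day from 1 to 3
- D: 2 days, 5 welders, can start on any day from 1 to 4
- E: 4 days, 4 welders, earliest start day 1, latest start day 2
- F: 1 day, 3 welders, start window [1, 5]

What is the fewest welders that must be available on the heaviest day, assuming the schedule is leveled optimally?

Early-start (A@1, B@1, C@1, D@1, E@1, F@1) gives peak 20: d1:20  d2:17  d3:8  d4:4  d5:0.
Shift B→3, C→3, F→5.
Schedule A@1, B@3, C@3, D@1, E@1, F@5: d1:10  d2:10  d3:11  d4:11  d5:7 — peak 11.

11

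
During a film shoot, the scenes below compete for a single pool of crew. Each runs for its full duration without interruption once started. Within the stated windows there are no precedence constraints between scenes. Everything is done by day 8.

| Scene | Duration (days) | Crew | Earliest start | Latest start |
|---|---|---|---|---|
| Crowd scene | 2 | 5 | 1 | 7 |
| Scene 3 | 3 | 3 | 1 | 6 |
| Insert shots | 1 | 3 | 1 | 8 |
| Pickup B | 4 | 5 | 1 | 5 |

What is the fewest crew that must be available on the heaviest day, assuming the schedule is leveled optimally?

8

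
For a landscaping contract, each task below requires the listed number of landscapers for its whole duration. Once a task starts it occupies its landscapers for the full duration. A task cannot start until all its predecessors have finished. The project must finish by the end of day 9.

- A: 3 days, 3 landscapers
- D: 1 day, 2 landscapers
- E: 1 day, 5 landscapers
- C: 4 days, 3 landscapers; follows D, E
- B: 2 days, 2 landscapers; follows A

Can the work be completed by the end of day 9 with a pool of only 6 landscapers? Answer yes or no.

Schedule A@1, D@1, E@4, C@5, B@5: d1:5  d2:3  d3:3  d4:5  d5:5  d6:5  d7:3  d8:3  d9:0 — peak 5 ≤ 6.

yes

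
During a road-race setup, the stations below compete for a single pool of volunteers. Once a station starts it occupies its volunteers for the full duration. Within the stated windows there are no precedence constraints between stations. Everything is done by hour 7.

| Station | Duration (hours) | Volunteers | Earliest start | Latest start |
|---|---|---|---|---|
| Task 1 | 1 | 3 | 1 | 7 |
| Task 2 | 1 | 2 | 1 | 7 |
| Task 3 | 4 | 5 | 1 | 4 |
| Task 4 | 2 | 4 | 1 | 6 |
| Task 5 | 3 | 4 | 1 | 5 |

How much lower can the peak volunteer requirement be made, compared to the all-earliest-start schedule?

10

Early-start peak: h1:18  h2:13  h3:9  h4:5  h5:0  h6:0  h7:0 ⇒ 18.
Leveled (Task 1@1, Task 2@2, Task 3@1, Task 4@5, Task 5@5): h1:8  h2:7  h3:5  h4:5  h5:8  h6:8  h7:4 ⇒ 8.
Reduction 18 − 8 = 10.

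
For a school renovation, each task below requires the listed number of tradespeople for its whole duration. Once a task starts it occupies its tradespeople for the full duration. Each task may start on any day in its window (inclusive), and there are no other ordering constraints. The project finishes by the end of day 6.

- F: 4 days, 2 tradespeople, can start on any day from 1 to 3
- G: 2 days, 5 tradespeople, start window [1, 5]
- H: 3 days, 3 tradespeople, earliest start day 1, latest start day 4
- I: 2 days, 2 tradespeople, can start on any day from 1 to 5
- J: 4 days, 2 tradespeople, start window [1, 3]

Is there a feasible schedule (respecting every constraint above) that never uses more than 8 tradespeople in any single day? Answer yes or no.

Schedule F@1, G@1, H@3, I@5, J@3: d1:7  d2:7  d3:7  d4:7  d5:7  d6:4 — peak 7 ≤ 8.

yes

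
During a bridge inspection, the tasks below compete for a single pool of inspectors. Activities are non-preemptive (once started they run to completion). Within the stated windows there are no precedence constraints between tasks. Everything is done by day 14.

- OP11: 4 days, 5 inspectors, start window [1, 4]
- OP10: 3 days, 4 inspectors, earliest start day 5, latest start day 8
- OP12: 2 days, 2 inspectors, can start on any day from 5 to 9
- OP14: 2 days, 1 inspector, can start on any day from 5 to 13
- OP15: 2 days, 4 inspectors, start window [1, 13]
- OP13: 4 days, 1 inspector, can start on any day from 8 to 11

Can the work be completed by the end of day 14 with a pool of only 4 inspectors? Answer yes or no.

no

The minimum achievable peak is 5; 4 < 5, so no feasible schedule stays within the cap.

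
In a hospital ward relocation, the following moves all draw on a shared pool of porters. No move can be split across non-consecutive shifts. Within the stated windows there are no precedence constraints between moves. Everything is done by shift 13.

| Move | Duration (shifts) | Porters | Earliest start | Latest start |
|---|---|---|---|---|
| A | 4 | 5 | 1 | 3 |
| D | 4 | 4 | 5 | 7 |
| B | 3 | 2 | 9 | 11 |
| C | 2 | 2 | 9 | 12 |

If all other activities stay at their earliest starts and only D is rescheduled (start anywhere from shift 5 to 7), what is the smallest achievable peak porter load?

D@5: s1:5  s2:5  s3:5  s4:5  s5:4  s6:4  s7:4  s8:4  s9:4  s10:4  s11:2  s12:0  s13:0 → peak 5
D@6: s1:5  s2:5  s3:5  s4:5  s5:0  s6:4  s7:4  s8:4  s9:8  s10:4  s11:2  s12:0  s13:0 → peak 8
D@7: s1:5  s2:5  s3:5  s4:5  s5:0  s6:0  s7:4  s8:4  s9:8  s10:8  s11:2  s12:0  s13:0 → peak 8
Best is D@5, peak 5.

5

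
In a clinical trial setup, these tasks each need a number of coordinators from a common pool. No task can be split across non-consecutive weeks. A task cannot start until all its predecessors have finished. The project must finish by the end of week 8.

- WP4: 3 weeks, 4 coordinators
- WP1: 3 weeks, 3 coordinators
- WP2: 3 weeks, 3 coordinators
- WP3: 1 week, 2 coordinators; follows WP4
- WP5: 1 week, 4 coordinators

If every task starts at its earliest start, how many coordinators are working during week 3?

At early start, week 3 has: WP4, WP1, WP2.
Demand: 4 + 3 + 3 = 10.

10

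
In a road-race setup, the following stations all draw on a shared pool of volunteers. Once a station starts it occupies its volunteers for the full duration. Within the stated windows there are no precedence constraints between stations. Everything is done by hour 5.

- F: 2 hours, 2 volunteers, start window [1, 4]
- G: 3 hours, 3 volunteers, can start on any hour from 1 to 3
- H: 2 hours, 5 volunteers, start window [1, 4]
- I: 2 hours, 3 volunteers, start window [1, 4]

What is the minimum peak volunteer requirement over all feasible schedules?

Early-start (F@1, G@1, H@1, I@1) gives peak 13: h1:13  h2:13  h3:3  h4:0  h5:0.
Shift G→3, I→3.
Schedule F@1, G@3, H@1, I@3: h1:7  h2:7  h3:6  h4:6  h5:3 — peak 7.

7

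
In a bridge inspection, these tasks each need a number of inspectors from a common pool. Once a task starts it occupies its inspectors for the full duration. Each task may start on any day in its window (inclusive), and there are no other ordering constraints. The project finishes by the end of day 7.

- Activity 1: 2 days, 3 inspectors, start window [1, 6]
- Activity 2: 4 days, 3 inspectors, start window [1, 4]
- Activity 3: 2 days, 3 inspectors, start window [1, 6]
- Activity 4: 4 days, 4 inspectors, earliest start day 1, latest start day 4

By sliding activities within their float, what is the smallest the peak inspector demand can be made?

7

Early-start (Activity 1@1, Activity 2@1, Activity 3@1, Activity 4@1) gives peak 13: d1:13  d2:13  d3:7  d4:7  d5:0  d6:0  d7:0.
Shift Activity 3→5, Activity 4→3.
Schedule Activity 1@1, Activity 2@1, Activity 3@5, Activity 4@3: d1:6  d2:6  d3:7  d4:7  d5:7  d6:7  d7:0 — peak 7.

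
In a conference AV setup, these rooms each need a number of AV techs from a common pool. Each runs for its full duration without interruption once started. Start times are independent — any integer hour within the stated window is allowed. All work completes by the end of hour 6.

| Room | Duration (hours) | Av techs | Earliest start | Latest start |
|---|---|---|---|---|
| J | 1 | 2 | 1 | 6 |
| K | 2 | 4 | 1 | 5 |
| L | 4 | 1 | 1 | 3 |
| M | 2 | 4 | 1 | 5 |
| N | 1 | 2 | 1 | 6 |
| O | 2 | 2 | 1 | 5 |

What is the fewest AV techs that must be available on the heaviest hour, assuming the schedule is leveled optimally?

5

Early-start (J@1, K@1, L@1, M@1, N@1, O@1) gives peak 15: h1:15  h2:11  h3:1  h4:1  h5:0  h6:0.
Shift K→3, M→5, N→2.
Schedule J@1, K@3, L@1, M@5, N@2, O@1: h1:5  h2:5  h3:5  h4:5  h5:4  h6:4 — peak 5.
Total AV tech-hours = 28 over 6 hours ⇒ peak ≥ ⌈28/6⌉ = 5, so 5 is optimal.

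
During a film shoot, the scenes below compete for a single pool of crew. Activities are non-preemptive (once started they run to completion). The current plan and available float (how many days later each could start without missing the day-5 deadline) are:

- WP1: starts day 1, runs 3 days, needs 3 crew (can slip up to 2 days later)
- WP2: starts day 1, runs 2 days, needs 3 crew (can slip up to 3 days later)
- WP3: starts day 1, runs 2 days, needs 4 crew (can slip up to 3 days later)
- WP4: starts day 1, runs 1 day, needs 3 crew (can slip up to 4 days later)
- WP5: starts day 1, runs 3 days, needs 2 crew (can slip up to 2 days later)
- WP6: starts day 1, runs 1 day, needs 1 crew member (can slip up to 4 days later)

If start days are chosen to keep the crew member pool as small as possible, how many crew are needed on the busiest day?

8

Early-start (WP1@1, WP2@1, WP3@1, WP4@1, WP5@1, WP6@1) gives peak 16: d1:16  d2:12  d3:5  d4:0  d5:0.
Shift WP3→4, WP4→3, WP6→4.
Schedule WP1@1, WP2@1, WP3@4, WP4@3, WP5@1, WP6@4: d1:8  d2:8  d3:8  d4:5  d5:4 — peak 8.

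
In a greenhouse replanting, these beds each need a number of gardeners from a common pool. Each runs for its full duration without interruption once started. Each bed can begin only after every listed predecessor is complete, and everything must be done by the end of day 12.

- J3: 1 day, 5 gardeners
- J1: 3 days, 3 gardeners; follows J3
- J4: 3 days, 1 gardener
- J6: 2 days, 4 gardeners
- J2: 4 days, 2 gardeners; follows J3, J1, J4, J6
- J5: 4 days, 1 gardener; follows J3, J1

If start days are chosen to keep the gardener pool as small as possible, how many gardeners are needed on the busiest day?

5

Early-start (J3@1, J1@2, J4@1, J6@1, J2@5, J5@5) gives peak 10: d1:10  d2:8  d3:4  d4:3  d5:3  d6:3  d7:3  d8:3  d9:0  d10:0  d11:0  d12:0.
Shift J4→2, J6→5, J2→7.
Schedule J3@1, J1@2, J4@2, J6@5, J2@7, J5@5: d1:5  d2:4  d3:4  d4:4  d5:5  d6:5  d7:3  d8:3  d9:2  d10:2  d11:0  d12:0 — peak 5.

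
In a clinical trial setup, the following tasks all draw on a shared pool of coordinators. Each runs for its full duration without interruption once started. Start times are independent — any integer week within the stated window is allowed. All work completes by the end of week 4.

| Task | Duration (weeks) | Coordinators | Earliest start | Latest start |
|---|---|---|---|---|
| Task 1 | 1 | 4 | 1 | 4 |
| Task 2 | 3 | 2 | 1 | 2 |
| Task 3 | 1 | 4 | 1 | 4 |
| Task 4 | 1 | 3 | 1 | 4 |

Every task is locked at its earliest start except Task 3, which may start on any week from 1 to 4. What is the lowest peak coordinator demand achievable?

Task 3@1: w1:13  w2:2  w3:2  w4:0 → peak 13
Task 3@2: w1:9  w2:6  w3:2  w4:0 → peak 9
Task 3@3: w1:9  w2:2  w3:6  w4:0 → peak 9
Task 3@4: w1:9  w2:2  w3:2  w4:4 → peak 9
Best is Task 3@2, peak 9.

9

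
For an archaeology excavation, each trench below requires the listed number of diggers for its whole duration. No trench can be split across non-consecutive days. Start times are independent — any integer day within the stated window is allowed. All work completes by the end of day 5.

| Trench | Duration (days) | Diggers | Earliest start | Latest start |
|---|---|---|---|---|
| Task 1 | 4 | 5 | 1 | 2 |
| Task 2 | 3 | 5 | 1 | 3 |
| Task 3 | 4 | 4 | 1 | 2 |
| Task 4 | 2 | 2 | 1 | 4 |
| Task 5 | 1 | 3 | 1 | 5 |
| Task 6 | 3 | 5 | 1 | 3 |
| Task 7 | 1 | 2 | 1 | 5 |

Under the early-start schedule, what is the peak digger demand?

Early-start schedule: Task 1@1, Task 2@1, Task 3@1, Task 4@1, Task 5@1, Task 6@1, Task 7@1.
Load per day: day 1: 26, day 2: 21, day 3: 19, day 4: 9, day 5: 0.
Peak is 26.

26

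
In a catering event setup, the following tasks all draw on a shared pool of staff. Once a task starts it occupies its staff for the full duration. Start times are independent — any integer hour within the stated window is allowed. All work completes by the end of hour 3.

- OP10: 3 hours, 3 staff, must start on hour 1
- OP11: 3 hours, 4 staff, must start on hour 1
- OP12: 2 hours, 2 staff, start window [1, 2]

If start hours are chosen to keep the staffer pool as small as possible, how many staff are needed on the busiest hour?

9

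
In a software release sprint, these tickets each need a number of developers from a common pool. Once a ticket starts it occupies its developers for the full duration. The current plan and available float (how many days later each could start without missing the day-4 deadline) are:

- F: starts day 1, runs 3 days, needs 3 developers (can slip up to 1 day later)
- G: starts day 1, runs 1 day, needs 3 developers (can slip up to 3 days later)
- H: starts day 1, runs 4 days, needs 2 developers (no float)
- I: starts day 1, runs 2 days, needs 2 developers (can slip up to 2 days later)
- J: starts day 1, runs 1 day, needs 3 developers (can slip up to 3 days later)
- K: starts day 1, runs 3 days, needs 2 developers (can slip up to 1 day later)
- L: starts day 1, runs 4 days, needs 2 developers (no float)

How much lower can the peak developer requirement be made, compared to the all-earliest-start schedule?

Early-start peak: d1:17  d2:11  d3:9  d4:4 ⇒ 17.
Leveled (F@1, G@1, H@1, I@2, J@4, K@2, L@1): d1:10  d2:11  d3:11  d4:9 ⇒ 11.
Reduction 17 − 11 = 6.

6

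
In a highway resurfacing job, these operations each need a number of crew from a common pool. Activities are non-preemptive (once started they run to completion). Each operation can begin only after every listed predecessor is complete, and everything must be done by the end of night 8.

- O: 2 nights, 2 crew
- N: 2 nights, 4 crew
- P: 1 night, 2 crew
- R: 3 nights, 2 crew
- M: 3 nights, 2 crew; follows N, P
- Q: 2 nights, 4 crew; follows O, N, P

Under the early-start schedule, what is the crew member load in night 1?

At early start, night 1 has: O, N, P, R.
Demand: 2 + 4 + 2 + 2 = 10.

10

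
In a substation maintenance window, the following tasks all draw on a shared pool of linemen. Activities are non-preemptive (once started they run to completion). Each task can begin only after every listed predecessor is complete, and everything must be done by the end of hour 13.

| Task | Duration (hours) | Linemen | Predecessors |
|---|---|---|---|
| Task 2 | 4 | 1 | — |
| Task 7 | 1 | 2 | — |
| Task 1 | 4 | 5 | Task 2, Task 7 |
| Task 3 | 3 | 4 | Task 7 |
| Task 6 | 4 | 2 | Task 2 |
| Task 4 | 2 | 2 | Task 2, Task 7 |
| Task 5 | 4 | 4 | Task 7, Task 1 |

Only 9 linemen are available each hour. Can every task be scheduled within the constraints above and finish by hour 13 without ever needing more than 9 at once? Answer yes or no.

yes

Schedule Task 2@1, Task 7@1, Task 1@5, Task 3@2, Task 6@5, Task 4@9, Task 5@9: h1:3  h2:5  h3:5  h4:5  h5:7  h6:7  h7:7  h8:7  h9:6  h10:6  h11:4  h12:4  h13:0 — peak 7 ≤ 9.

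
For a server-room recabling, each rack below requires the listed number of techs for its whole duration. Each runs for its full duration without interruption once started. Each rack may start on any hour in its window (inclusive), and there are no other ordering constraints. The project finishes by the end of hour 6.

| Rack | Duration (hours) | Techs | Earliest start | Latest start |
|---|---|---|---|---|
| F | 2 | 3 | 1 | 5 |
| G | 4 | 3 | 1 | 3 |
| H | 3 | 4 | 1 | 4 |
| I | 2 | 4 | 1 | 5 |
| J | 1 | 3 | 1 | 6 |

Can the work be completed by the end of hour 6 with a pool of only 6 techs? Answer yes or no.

Total tech-hours = 41; over 6 hours the average is 41/6 > 6, so some hour must exceed 6.

no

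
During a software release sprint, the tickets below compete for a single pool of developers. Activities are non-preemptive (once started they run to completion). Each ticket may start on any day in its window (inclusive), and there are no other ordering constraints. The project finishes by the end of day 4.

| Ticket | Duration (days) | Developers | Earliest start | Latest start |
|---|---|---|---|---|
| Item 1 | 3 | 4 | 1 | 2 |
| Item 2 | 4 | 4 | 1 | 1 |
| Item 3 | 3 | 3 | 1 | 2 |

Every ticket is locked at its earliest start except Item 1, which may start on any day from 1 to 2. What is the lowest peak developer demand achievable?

Item 1@1: d1:11  d2:11  d3:11  d4:4 → peak 11
Item 1@2: d1:7  d2:11  d3:11  d4:8 → peak 11
Best is Item 1@1, peak 11.

11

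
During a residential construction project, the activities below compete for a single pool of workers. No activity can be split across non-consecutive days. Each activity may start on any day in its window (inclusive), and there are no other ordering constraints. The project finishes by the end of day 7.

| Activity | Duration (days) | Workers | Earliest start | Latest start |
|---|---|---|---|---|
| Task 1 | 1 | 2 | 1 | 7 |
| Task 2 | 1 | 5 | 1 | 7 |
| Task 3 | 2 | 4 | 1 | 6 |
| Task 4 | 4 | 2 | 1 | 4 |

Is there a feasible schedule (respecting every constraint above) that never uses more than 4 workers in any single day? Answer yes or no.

The minimum achievable peak is 5; 4 < 5, so no feasible schedule stays within the cap.

no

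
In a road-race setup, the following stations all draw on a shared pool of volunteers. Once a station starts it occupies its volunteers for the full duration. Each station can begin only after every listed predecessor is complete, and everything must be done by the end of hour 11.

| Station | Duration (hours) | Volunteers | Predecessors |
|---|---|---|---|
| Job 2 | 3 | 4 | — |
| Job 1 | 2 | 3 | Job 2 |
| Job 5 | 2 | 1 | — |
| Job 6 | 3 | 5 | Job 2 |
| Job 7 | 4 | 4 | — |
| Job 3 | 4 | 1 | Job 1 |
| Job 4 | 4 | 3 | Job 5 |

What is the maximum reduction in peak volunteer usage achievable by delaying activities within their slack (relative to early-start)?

7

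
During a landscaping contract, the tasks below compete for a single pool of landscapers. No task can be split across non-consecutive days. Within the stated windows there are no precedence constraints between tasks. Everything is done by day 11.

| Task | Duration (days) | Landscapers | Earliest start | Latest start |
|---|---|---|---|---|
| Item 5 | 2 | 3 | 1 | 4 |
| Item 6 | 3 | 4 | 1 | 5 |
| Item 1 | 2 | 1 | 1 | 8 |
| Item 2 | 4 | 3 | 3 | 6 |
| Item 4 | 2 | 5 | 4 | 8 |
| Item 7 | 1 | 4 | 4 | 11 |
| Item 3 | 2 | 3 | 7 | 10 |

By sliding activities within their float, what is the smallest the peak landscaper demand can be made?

7

Early-start (Item 5@1, Item 6@1, Item 1@1, Item 2@3, Item 4@4, Item 7@4, Item 3@7) gives peak 12: d1:8  d2:8  d3:7  d4:12  d5:8  d6:3  d7:3  d8:3  d9:0  d10:0  d11:0.
Shift Item 1→3, Item 2→4, Item 4→8, Item 7→5, Item 3→10.
Schedule Item 5@1, Item 6@1, Item 1@3, Item 2@4, Item 4@8, Item 7@5, Item 3@10: d1:7  d2:7  d3:5  d4:4  d5:7  d6:3  d7:3  d8:5  d9:5  d10:3  d11:3 — peak 7.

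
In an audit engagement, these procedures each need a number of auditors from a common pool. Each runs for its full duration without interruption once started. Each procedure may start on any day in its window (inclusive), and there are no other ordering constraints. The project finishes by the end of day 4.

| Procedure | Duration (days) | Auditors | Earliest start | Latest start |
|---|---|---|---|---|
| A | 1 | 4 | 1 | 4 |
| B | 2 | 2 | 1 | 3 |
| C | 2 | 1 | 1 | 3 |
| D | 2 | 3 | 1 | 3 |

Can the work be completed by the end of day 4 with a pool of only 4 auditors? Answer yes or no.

The minimum achievable peak is 5; 4 < 5, so no feasible schedule stays within the cap.

no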